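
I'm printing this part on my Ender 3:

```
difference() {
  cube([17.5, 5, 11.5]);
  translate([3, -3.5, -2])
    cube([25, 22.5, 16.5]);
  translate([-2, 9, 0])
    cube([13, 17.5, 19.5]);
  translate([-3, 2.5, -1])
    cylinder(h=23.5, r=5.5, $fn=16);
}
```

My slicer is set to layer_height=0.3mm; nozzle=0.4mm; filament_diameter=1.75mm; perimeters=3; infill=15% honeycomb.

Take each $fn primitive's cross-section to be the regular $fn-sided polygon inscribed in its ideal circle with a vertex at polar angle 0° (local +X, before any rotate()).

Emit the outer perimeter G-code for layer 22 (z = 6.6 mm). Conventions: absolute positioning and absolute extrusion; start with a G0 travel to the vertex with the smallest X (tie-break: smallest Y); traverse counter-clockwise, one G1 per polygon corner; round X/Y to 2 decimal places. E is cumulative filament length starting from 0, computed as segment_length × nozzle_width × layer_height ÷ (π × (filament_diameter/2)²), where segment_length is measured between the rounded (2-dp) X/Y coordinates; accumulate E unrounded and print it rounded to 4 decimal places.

At z = 6.6 mm: the cube (footprint 17.5×5) is included at this height; the 25×22.5 cube at (3, -3.5) contributes its full rectangle; the cube at (-2, 9) (footprint 13×17.5) is included at this height; the cylinder at (-3, 2.5): section is a regular 16-gon, circumradius r=5.5; After the difference (first − rest): starting from the 17.5×5 cube, the 25×22.5 cube at (3, -3.5) partially overlaps it — only the 72.50 mm² overlap (of its 562.50 mm²) is removed, clipping the outline; the 13×17.5 cube at (-2, 9) misses the remaining region (no effect); the r=5.5 cylinder at (-3, 2.5) partially overlaps it — only the 11.18 mm² overlap (of its 92.61 mm²) is removed, clipping the outline — 1 connected region. The outline is a single polygon with 7 vertices. Extrusion per mm of travel: 0.4 × 0.3 / (π × 0.875²) = 0.049890. Accumulating E over each segment gives final E = 0.6285.

G0 X1.82 Y0.00 Z6.60
G1 X3.00 Y0.00 E0.0589
G1 X3.00 Y5.00 E0.3083
G1 X1.82 Y5.00 E0.3672
G1 X2.08 Y4.60 E0.3910
G1 X2.50 Y2.50 E0.4978
G1 X2.08 Y0.40 E0.6047
G1 X1.82 Y0.00 E0.6285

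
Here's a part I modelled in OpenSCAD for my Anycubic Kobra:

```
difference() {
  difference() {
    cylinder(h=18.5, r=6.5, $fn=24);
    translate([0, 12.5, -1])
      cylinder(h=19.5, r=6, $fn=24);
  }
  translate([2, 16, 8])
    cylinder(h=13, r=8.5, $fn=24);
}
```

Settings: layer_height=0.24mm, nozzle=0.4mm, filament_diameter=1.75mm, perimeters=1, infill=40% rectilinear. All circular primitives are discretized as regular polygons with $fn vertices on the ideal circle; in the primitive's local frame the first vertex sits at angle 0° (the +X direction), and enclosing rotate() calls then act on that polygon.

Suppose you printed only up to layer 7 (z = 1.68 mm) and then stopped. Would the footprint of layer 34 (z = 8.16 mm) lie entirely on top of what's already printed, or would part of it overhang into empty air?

entirely on top

Compare the two slices. At z = 1.68: the cylinder: section is a regular 24-gon, circumradius r=6.5 (area = (24/2)·6.500²·sin(360°/24) = 131.22 mm²); the cylinder at (0, 12.5): section is a regular 24-gon, circumradius r=6 (area = (24/2)·6.000²·sin(360°/24) = 111.81 mm²); Subtracting the remaining from the first: starting from the r=6.5 cylinder (131.22 mm²), the r=6 cylinder at (0, 12.5) misses the remaining region (no effect) — area = 131.22 mm²; the cylinder at (2, 16) does not reach this height (z outside [8, 21]); Taking the first minus the rest: none of the subtracted shapes is present at this height, so the result so far is unchanged — area = 131.22 mm². At z = 8.16: the r=6.5 cylinder contributes a regular 24-gon of circumradius 6.5 (area = (24/2)·6.500²·sin(360°/24) = 131.22 mm²); the r=6 cylinder at (0, 12.5) contributes a regular 24-gon of circumradius 6 (area = (24/2)·6.000²·sin(360°/24) = 111.81 mm²); After the difference (first − rest): starting from the r=6.5 cylinder (131.22 mm²), the r=6 cylinder at (0, 12.5) misses the remaining region (no effect) — area = 131.22 mm²; the r=8.5 cylinder at (2, 16) gives a regular 24-gon of circumradius 8.5 (constant along its height) (area = (24/2)·8.500²·sin(360°/24) = 224.40 mm²); Taking the first minus the rest: starting from that combined region (131.22 mm²), the r=8.5 cylinder at (2, 16) misses the remaining region (no effect) — area = 131.22 mm². Checking containment: the cross-section at z = 8.16 is a subset of the cross-section at z = 1.68.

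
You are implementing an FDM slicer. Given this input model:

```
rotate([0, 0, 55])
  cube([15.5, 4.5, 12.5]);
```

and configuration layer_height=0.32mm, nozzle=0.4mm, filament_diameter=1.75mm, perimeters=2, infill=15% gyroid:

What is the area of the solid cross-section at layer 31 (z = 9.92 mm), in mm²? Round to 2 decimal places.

At z = 9.92 mm: the cube (footprint 15.5×4.5) is included at this height (area 69.75 mm²); (rotated 55° about Z; rotation is an isometry so areas/perimeters/island counts are preserved). Overall, the cross-section is a single solid region. Net area = 69.75 mm².

69.75 mm²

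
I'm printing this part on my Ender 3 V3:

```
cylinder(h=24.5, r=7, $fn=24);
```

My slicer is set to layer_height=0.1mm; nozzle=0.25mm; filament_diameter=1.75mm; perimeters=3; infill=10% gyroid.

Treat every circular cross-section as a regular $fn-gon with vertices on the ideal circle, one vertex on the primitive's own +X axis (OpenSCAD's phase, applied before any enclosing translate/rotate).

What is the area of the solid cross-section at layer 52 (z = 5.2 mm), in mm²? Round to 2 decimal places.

At z = 5.2 mm: the cylinder: section is a regular 24-gon, circumradius r=7 (area = (24/2)·7.000²·sin(360°/24) = 152.19 mm²). Overall, the cross-section is a single solid region. Net area = 152.19 mm².

152.19 mm²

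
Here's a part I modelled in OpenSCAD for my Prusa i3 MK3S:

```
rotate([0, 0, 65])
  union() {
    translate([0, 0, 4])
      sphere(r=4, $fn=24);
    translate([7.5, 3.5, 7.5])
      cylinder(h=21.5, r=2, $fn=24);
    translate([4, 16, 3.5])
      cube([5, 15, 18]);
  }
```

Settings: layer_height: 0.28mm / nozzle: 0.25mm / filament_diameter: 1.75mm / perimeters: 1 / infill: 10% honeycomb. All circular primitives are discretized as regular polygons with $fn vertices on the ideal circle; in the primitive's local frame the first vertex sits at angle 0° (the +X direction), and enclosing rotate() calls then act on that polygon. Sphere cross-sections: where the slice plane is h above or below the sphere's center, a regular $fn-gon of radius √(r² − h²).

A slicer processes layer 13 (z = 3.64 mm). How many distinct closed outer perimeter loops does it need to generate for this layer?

2

At z = 3.64 mm: the r=4 sphere contributes a regular 24-gon of circumradius √(4²−0.36²) = 3.984; the cylinder at (7.5, 3.5) is not intersected at this z (z outside [7.5, 29]); the 5×15 cube at (4, 16) contributes its full rectangle; Taking the union: the 2 present regions are separate (no shared area or edge), so areas and boundary lengths simply add and each stays a separate island — 2 connected regions; (whole slice rotated 65° about Z — lengths, areas and connectivity unchanged). The result has 2 disconnected regions.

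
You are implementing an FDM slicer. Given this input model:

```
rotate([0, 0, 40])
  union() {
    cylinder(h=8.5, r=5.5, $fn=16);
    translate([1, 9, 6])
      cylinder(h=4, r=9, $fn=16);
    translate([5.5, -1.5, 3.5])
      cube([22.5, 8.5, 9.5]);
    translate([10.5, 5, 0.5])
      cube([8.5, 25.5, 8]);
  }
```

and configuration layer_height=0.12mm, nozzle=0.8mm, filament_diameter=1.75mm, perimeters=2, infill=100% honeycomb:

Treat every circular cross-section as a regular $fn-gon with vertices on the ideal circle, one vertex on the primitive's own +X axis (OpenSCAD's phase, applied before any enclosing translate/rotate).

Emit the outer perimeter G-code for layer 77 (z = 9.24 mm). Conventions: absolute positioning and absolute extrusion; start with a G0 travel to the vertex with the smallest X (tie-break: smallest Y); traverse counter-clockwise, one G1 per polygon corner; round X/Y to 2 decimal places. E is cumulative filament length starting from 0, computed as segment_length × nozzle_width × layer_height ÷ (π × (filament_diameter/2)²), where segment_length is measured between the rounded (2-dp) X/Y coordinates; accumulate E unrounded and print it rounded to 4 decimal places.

G0 X-13.98 Y8.32 Z9.24
G1 X-13.60 Y4.83 E0.1401
G1 X-11.91 Y1.75 E0.2803
G1 X-9.17 Y-0.45 E0.4206
G1 X-5.80 Y-1.43 E0.5607
G1 X-2.31 Y-1.05 E0.7008
G1 X0.77 Y0.64 E0.8410
G1 X2.96 Y3.38 E0.9810
G1 X3.32 Y4.60 E1.0318
G1 X5.18 Y2.39 E1.1471
G1 X22.41 Y16.85 E2.0448
G1 X16.95 Y23.36 E2.3839
G1 X2.86 Y11.53 E3.1182
G1 X1.88 Y13.32 E3.1997
G1 X-0.86 Y15.52 E3.3399
G1 X-4.23 Y16.50 E3.4800
G1 X-7.73 Y16.12 E3.6205
G1 X-10.80 Y14.43 E3.7604
G1 X-13.00 Y11.69 E3.9006
G1 X-13.98 Y8.32 E4.0407

At z = 9.24 mm: the cylinder is not intersected at this z (z outside [0, 8.5]); the r=9 cylinder at (1, 9) gives a regular 16-gon of circumradius 9 (constant along its height); the cube at (5.5, -1.5) (footprint 22.5×8.5) is included at this height; the cube at (10.5, 5) is not intersected at this z (z outside [0.5, 8.5]); Taking the union: the regions partially overlap (shared area 15.17 mm²), so overlapping operands fuse into one piece — 1 connected region; (rotated 40° about Z; rotation is an isometry so areas/perimeters/island counts are preserved). The outline is a single polygon with 19 vertices. Extrusion per mm of travel: 0.8 × 0.12 / (π × 0.875²) = 0.039912. Accumulating E over each segment gives final E = 4.0407.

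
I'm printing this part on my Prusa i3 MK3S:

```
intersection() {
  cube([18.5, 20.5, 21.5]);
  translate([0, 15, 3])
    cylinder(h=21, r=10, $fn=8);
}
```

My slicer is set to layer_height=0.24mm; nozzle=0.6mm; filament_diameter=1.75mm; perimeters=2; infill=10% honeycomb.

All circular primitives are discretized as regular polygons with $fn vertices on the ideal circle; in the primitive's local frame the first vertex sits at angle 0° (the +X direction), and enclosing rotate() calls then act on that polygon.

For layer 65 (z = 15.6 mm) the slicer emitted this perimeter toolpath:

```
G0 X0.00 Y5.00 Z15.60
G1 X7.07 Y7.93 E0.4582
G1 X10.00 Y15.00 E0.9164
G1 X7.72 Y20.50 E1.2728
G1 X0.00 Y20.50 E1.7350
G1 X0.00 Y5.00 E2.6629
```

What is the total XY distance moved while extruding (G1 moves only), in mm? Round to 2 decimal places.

44.48 mm

Sum the Euclidean lengths of each G1 segment: total = 44.48 mm.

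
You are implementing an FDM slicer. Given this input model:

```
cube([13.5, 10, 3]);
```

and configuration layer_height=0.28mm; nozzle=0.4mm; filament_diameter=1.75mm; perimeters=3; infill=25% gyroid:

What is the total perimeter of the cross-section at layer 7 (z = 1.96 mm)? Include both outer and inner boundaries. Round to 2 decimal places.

At z = 1.96 mm: the cube (footprint 13.5×10) is included at this height (perimeter 47.00 mm). Overall, the cross-section is a single solid region. Total boundary length (outer) = 47.00 mm.

47.00 mm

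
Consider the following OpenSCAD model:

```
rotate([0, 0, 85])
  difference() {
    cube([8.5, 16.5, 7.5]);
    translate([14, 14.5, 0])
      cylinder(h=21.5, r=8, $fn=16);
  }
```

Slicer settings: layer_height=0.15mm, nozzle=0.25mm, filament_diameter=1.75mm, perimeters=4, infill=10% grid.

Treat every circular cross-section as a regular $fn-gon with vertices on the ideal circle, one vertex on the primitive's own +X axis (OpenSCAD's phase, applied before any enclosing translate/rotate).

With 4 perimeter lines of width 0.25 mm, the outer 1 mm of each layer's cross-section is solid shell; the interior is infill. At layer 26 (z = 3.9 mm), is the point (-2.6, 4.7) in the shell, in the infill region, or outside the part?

infill

At z = 3.9 mm: the 8.5×16.5 cube contributes its full rectangle; the r=8 cylinder at (14, 14.5) contributes a regular 16-gon of circumradius 8; Taking the first minus the rest: starting from the 8.5×16.5 cube, the r=8 cylinder at (14, 14.5) partially overlaps it — only the 13.99 mm² overlap (of its 195.93 mm²) is removed, clipping the outline — 1 connected region; (whole slice rotated 85° about Z — lengths, areas and connectivity unchanged). Overall, the cross-section is a single solid region. Undo the 85° rotation: the query point maps to (4.456, 3.000) in the un-rotated model frame. The nearest boundary edge runs (8.50, 0.00)→(0.00, 0.00); distance from the point to it = 3.00 mm. The point is inside the cross-section and 3.00 mm from the nearest boundary — more than the 1 mm shell width (4 × 0.25), so it's in the infill interior.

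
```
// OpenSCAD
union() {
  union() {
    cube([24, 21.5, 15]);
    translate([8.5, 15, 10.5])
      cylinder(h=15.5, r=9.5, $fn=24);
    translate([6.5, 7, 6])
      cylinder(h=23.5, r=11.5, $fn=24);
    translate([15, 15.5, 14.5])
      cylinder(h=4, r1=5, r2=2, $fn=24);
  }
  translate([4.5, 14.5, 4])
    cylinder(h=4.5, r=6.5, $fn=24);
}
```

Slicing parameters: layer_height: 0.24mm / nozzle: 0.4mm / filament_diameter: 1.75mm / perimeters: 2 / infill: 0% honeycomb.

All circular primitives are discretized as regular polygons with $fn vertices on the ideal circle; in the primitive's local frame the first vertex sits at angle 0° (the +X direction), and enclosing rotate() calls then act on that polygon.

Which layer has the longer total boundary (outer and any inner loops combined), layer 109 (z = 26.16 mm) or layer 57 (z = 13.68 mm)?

layer 57 (z = 13.68 mm)

Layer 109 (z = 26.16): the cube is not intersected at this z (z outside [0, 15]); the cylinder at (8.5, 15) does not reach this height (z outside [10.5, 26]); the r=11.5 cylinder at (6.5, 7) contributes a regular 24-gon of circumradius 11.5 (perimeter = 2·24·11.500·sin(180°/24) = 72.05 mm); the cone at (15, 15.5) is absent (z outside [14.5, 18.5]); Merging all regions: only the r=11.5 cylinder at (6.5, 7) is present, so the union is just that shape — boundary = 72.05 mm; the cylinder at (4.5, 14.5) is absent (z outside [4, 8.5]); Taking the union: only that combined region is present, so the union is just that shape — boundary = 72.05 mm. So its perimeter = 72.05 mm. Layer 57 (z = 13.68): the cube (footprint 24×21.5) is included at this height (perimeter 91.00 mm); the r=9.5 cylinder at (8.5, 15) contributes a regular 24-gon of circumradius 9.5 (perimeter = 2·24·9.500·sin(180°/24) = 59.52 mm); the r=11.5 cylinder at (6.5, 7) contributes a regular 24-gon of circumradius 11.5 (perimeter = 2·24·11.500·sin(180°/24) = 72.05 mm); the cone at (15, 15.5) does not reach this height (z outside [14.5, 18.5]); Combining (union): the regions partially overlap (shared area 543.76 mm²), so the edge portions inside another operand are dropped and the merged outline is re-measured after clipping — boundary = 99.99 mm; the cylinder at (4.5, 14.5) does not reach this height (z outside [4, 8.5]); Taking the union: only the result so far is present, so the union is just that shape — boundary = 99.99 mm. So its perimeter = 99.99 mm. Layer 57 is larger (99.99 vs 72.05 mm).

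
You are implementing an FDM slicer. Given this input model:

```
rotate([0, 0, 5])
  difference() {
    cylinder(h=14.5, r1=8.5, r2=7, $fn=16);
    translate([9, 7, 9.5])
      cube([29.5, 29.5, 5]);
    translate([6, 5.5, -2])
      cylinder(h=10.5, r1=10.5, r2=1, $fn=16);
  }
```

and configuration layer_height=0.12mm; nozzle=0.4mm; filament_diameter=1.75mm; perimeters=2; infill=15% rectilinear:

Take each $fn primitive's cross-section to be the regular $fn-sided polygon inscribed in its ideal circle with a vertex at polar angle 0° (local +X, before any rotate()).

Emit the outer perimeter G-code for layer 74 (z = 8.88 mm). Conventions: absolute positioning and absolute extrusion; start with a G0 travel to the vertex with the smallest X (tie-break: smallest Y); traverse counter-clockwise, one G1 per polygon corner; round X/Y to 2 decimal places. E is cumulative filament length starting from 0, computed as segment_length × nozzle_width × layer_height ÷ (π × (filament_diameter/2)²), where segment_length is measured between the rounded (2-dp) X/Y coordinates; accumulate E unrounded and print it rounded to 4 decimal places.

At z = 8.88 mm: the cone: at t=0.612 of its height the radius interpolates to r₁+(r₂−r₁)t = 7.581, giving a regular 16-gon of that circumradius; the cube at (9, 7) is absent (z outside [9.5, 14.5]); the cone at (6, 5.5) is not intersected at this z (z outside [-2, 8.5]); Subtracting the remaining from the first: none of the subtracted shapes is present at this height, so the cone is unchanged — 1 connected region; (whole slice rotated 5° about Z — lengths, areas and connectivity unchanged). The outline is a single polygon with 16 vertices. Extrusion per mm of travel: 0.4 × 0.12 / (π × 0.875²) = 0.019956. Accumulating E over each segment gives final E = 0.9443.

G0 X-7.55 Y-0.66 Z8.88
G1 X-6.72 Y-3.50 E0.0590
G1 X-4.87 Y-5.81 E0.1181
G1 X-2.28 Y-7.23 E0.1771
G1 X0.66 Y-7.55 E0.2361
G1 X3.50 Y-6.72 E0.2951
G1 X5.81 Y-4.87 E0.3542
G1 X7.23 Y-2.28 E0.4131
G1 X7.55 Y0.66 E0.4721
G1 X6.72 Y3.50 E0.5312
G1 X4.87 Y5.81 E0.5902
G1 X2.28 Y7.23 E0.6492
G1 X-0.66 Y7.55 E0.7082
G1 X-3.50 Y6.72 E0.7673
G1 X-5.81 Y4.87 E0.8263
G1 X-7.23 Y2.28 E0.8853
G1 X-7.55 Y-0.66 E0.9443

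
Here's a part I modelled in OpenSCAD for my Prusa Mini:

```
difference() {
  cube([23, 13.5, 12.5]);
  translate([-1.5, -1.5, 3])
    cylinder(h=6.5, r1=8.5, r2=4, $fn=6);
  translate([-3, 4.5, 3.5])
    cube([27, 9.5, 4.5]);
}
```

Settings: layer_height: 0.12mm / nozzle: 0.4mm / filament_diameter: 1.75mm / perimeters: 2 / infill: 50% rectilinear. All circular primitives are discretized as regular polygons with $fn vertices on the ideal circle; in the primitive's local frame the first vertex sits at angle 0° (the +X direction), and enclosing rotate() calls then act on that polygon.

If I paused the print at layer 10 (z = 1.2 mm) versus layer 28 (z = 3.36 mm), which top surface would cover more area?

layer 10 (z = 1.2 mm)

Layer 10 (z = 1.2): the 23×13.5 cube contributes its full rectangle (area 310.50 mm²); the cone at (-1.5, -1.5) does not reach this height (z outside [3, 9.5]); the cube at (-3, 4.5) does not reach this height (z outside [3.5, 8]); Taking the first minus the rest: none of the subtracted shapes is present at this height, so the 23×13.5 cube is unchanged — area = 310.50 mm². So its area = 310.50 mm². Layer 28 (z = 3.36): the 23×13.5 cube contributes its full rectangle (area 310.50 mm²); the cone at (-1.5, -1.5) (r1=8.5→r2=4) has section circumradius 8.251 here — a regular 6-gon (area = (6/2)·8.251²·sin(360°/6) = 176.86 mm²); the cube at (-3, 4.5) is absent (z outside [3.5, 8]); Subtracting the remaining from the first: starting from the 23×13.5 cube (310.50 mm²), the cone at (-1.5, -1.5) partially overlaps it — only the 24.02 mm² overlap (of its 176.86 mm²) is removed, clipping the outline — area = 286.48 mm². So its area = 286.48 mm². Layer 10 is larger (310.50 vs 286.48 mm²).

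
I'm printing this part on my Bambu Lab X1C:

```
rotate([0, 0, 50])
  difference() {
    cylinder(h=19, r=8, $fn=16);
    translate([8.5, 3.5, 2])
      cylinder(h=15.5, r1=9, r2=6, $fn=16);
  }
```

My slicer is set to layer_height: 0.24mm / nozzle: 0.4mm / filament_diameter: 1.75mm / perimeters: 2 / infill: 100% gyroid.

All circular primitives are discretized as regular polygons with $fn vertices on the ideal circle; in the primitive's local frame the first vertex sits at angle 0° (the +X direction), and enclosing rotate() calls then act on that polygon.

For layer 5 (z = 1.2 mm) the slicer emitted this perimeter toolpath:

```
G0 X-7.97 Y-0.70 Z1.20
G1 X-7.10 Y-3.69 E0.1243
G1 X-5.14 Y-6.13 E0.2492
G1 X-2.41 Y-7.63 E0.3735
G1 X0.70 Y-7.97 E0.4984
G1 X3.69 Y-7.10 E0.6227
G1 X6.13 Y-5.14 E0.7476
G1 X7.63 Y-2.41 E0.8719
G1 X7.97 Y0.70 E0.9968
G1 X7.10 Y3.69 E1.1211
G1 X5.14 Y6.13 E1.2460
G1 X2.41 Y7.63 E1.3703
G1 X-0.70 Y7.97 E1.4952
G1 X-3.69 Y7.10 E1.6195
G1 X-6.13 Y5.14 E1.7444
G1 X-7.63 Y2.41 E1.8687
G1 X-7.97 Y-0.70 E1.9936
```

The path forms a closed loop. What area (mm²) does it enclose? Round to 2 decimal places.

Apply the shoelace formula to the sequence of (X, Y) vertices; enclosed area = 195.98 mm².

195.98 mm²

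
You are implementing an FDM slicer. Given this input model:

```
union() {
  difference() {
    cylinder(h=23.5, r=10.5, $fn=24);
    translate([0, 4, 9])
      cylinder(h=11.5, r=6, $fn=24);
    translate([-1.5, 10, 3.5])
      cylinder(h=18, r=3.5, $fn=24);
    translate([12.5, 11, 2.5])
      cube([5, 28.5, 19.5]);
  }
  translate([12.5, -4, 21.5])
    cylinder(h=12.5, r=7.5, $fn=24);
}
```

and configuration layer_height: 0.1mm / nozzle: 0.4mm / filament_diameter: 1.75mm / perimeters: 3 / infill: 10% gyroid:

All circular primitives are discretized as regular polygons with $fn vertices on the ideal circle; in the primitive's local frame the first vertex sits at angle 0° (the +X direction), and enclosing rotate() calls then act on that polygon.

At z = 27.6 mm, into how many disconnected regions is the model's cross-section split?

1

At z = 27.6 mm: the cylinder is not intersected at this z (z outside [0, 23.5]); the cylinder at (0, 4) does not reach this height (z outside [9, 20.5]); the cylinder at (-1.5, 10) is not intersected at this z (z outside [3.5, 21.5]); the cube at (12.5, 11) is absent (z outside [2.5, 22]); Subtracting the remaining from the first: the first operand is absent here, so nothing remains; the r=7.5 cylinder at (12.5, -4) gives a regular 24-gon of circumradius 7.5 (constant along its height); Combining (union): only the r=7.5 cylinder at (12.5, -4) is present, so the union is just that shape — 1 connected region. The result has 1 disconnected region.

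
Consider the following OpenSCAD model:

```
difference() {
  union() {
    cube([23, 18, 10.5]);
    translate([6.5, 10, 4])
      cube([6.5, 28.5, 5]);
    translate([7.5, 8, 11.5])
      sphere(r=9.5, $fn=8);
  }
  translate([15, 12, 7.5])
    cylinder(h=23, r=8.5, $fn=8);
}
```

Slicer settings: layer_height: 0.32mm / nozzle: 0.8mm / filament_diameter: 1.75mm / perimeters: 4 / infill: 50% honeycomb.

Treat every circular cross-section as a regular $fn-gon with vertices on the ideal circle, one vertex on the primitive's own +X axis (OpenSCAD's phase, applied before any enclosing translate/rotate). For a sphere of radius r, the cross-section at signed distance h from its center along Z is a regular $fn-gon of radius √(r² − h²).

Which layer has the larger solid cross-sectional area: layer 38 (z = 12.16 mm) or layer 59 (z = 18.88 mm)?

layer 38 (z = 12.16 mm)

Layer 38 (z = 12.16): the cube is not intersected at this z (z outside [0, 10.5]); the cube at (6.5, 10) does not reach this height (z outside [4, 9]); the sphere at (7.5, 8): section is a regular 8-gon, circumradius = √(r²−h²) = √(9.5²−0.66²) = 9.477 (area = (8/2)·9.477²·sin(360°/8) = 254.03 mm²); Taking the union: only the r=9.5 sphere at (7.5, 8) is present, so the union is just that shape — area = 254.03 mm²; the r=8.5 cylinder at (15, 12) gives a regular 8-gon of circumradius 8.5 (constant along its height) (area = (8/2)·8.500²·sin(360°/8) = 204.35 mm²); Subtracting the remaining from the first: starting from that combined region (254.03 mm²), the r=8.5 cylinder at (15, 12) partially overlaps it — only the 88.85 mm² overlap (of its 204.35 mm²) is removed, clipping the outline — area = 165.19 mm². So its area = 165.19 mm². Layer 59 (z = 18.88): the cube does not reach this height (z outside [0, 10.5]); the cube at (6.5, 10) is not intersected at this z (z outside [4, 9]); the r=9.5 sphere at (7.5, 8) contributes a regular 8-gon of circumradius √(9.5²−7.38²) = 5.982 (area = (8/2)·5.982²·sin(360°/8) = 101.22 mm²); Taking the union: only the r=9.5 sphere at (7.5, 8) is present, so the union is just that shape — area = 101.22 mm²; the r=8.5 cylinder at (15, 12) contributes a regular 8-gon of circumradius 8.5 (area = (8/2)·8.500²·sin(360°/8) = 204.35 mm²); After the difference (first − rest): starting from the result so far (101.22 mm²), the r=8.5 cylinder at (15, 12) partially overlaps it — only the 38.55 mm² overlap (of its 204.35 mm²) is removed, clipping the outline — area = 62.67 mm². So its area = 62.67 mm². Layer 38 is larger (165.19 vs 62.67 mm²).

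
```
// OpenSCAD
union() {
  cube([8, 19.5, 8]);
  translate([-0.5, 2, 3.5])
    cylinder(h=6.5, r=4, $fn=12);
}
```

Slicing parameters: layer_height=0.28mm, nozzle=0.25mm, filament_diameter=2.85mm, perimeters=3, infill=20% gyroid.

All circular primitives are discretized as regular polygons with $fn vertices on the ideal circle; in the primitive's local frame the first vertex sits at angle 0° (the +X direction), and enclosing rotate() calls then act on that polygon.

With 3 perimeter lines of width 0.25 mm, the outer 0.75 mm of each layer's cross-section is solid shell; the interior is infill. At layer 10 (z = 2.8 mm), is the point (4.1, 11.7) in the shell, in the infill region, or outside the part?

At z = 2.8 mm: the cube (footprint 8×19.5) is included at this height; the cylinder at (-0.5, 2) does not reach this height (z outside [3.5, 10]); Merging all regions: only the 8×19.5 cube is present, so the union is just that shape — 1 connected region. Overall, the cross-section is a single solid region. The nearest boundary edge runs (8.00, 0.00)→(8.00, 19.50); distance from the point to it = 3.90 mm. The point is inside the cross-section and 3.90 mm from the nearest boundary — more than the 0.75 mm shell width (3 × 0.25), so it's in the infill interior.

infill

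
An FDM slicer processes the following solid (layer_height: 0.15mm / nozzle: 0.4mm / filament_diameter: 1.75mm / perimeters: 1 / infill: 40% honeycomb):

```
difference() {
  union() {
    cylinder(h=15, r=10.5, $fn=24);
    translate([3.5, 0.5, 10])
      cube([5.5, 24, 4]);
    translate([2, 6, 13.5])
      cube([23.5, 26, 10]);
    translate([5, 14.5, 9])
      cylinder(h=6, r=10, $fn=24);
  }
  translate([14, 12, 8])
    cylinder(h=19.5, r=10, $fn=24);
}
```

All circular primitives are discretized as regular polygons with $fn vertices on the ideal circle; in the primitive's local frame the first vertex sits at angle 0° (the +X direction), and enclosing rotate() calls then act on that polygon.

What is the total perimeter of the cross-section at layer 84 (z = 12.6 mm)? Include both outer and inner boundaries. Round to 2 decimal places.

102.75 mm

At z = 12.6 mm: the cylinder: section is a regular 24-gon, circumradius r=10.5 (perimeter = 2·24·10.500·sin(180°/24) = 65.79 mm); the cube at (3.5, 0.5) (footprint 5.5×24) is included at this height (perimeter 59.00 mm); the cube at (2, 6) is absent (z outside [13.5, 23.5]); the r=10 cylinder at (5, 14.5) contributes a regular 24-gon of circumradius 10 (perimeter = 2·24·10.000·sin(180°/24) = 62.65 mm); Combining (union): the regions partially overlap (shared area 176.90 mm²), so the edge portions inside another operand are dropped and the merged outline is re-measured after clipping — boundary = 99.98 mm; the r=10 cylinder at (14, 12) gives a regular 24-gon of circumradius 10 (constant along its height) (perimeter = 2·24·10.000·sin(180°/24) = 62.65 mm); After the difference (first − rest): starting from the result so far, the r=10 cylinder at (14, 12) partially overlaps it — only the 134.96 mm² overlap (of its 310.58 mm²) is removed, clipping the outline — boundary = 102.75 mm. Overall, the cross-section is a single solid region. Total boundary length (outer) = 102.75 mm.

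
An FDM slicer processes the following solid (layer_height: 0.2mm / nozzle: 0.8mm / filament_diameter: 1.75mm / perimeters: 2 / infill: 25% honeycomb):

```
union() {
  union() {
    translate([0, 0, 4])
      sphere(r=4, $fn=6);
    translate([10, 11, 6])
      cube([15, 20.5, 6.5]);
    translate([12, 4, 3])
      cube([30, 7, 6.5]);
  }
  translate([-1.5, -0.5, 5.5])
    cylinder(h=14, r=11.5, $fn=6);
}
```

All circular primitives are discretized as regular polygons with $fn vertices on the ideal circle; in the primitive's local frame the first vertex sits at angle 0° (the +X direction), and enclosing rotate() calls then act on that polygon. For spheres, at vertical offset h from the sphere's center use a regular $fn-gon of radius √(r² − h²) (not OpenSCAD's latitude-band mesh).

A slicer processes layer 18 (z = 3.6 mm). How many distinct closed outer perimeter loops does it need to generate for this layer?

2

At z = 3.6 mm: the sphere: section is a regular 6-gon, circumradius = √(r²−h²) = √(4²−0.4²) = 3.980; the cube at (10, 11) does not reach this height (z outside [6, 12.5]); the cube at (12, 4) is present — its section is the full 30×7 rectangle; Combining (union): the 2 present regions are separate (no shared area or edge), so areas and boundary lengths simply add and each stays a separate island — 2 connected regions; the cylinder at (-1.5, -0.5) is not intersected at this z (z outside [5.5, 19.5]); Merging all regions: only the result so far is present, so the union is just that shape — 2 connected regions. The result has 2 disconnected regions.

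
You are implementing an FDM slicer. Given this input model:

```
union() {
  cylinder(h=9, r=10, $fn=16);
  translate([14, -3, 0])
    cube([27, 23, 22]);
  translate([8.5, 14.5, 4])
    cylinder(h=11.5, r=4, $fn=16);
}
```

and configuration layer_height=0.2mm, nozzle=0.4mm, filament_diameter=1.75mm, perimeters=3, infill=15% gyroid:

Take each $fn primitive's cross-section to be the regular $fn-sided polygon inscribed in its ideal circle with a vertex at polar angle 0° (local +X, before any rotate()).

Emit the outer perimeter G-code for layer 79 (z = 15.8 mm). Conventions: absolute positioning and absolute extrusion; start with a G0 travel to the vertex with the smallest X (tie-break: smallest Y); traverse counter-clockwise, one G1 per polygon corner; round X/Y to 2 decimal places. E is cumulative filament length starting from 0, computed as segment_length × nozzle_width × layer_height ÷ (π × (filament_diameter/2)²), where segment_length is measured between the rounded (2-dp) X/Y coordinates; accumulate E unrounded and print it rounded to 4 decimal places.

G0 X14.00 Y-3.00 Z15.80
G1 X41.00 Y-3.00 E0.8980
G1 X41.00 Y20.00 E1.6630
G1 X14.00 Y20.00 E2.5610
G1 X14.00 Y-3.00 E3.3260

At z = 15.8 mm: the cylinder is absent (z outside [0, 9]); the cube at (14, -3) (footprint 27×23) is included at this height; the cylinder at (8.5, 14.5) does not reach this height (z outside [4, 15.5]); Merging all regions: only the 27×23 cube at (14, -3) is present, so the union is just that shape — 1 connected region. The outline is a single polygon with 4 vertices. Extrusion per mm of travel: 0.4 × 0.2 / (π × 0.875²) = 0.033260. Accumulating E over each segment gives final E = 3.3260.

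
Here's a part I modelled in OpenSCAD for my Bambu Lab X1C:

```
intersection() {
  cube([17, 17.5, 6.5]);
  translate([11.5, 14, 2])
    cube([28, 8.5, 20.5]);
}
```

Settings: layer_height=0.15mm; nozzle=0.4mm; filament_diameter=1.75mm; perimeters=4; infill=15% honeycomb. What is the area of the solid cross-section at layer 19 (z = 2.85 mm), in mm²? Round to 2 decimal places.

19.25 mm²

At z = 2.85 mm: the cube (footprint 17×17.5) is included at this height (area 297.50 mm²); the cube at (11.5, 14) (footprint 28×8.5) is included at this height (area 238.00 mm²); Taking the intersection: the 28×8.5 cube at (11.5, 14) partially overlaps the 17×17.5 cube; clipping to the common part keeps 19.25 mm² — area = 19.25 mm². Overall, the cross-section is a single solid region. Net area = 19.25 mm².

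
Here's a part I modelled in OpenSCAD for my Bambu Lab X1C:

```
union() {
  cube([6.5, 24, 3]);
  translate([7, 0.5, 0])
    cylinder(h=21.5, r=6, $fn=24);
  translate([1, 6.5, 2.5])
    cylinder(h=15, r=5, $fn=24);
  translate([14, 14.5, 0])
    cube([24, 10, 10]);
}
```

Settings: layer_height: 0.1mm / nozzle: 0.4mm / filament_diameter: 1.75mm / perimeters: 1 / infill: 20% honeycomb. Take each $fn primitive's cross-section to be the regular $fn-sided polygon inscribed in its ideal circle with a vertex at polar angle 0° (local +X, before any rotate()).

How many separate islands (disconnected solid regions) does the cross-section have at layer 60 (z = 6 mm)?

At z = 6 mm: the cube is absent (z outside [0, 3]); the cylinder at (7, 0.5): section is a regular 24-gon, circumradius r=6; the r=5 cylinder at (1, 6.5) contributes a regular 24-gon of circumradius 5; the 24×10 cube at (14, 14.5) contributes its full rectangle; Combining (union): the regions partially overlap (shared area 11.50 mm²), so overlapping operands fuse into one piece — 2 connected regions. Overall, the cross-section has 2 separate islands. Island count = 2.

2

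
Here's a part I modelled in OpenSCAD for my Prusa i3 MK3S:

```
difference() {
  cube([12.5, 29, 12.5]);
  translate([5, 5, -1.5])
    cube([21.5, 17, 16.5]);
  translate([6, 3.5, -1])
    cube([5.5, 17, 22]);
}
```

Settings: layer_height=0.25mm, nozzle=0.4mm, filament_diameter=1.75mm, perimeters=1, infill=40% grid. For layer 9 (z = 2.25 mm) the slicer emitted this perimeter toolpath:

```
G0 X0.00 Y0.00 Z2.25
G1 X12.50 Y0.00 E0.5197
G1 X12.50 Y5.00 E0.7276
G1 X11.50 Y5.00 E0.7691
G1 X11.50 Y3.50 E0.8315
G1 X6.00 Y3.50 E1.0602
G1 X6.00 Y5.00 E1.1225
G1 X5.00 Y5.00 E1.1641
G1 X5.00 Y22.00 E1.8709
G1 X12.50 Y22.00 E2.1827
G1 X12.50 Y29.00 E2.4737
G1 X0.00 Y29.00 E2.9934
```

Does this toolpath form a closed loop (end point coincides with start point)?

Start point (G0): (0.00, 0.00). End point (last G1): the path does not return to the start — open.

no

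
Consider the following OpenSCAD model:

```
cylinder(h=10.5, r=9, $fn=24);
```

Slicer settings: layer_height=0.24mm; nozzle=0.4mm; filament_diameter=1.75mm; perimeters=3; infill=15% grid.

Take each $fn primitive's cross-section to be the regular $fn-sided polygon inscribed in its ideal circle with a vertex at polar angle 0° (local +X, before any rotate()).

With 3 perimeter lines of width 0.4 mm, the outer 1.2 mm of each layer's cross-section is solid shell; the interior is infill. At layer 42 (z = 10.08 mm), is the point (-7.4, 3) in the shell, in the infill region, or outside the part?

At z = 10.08 mm: the r=9 cylinder gives a regular 24-gon of circumradius 9 (constant along its height). Overall, the cross-section is a single solid region. The nearest boundary edge runs (-7.79, 4.50)→(-8.69, 2.33); distance from the point to it = 0.94 mm. The point is inside the cross-section, 0.94 mm from the nearest boundary — within the 1.2 mm shell band (3 × 0.4).

shell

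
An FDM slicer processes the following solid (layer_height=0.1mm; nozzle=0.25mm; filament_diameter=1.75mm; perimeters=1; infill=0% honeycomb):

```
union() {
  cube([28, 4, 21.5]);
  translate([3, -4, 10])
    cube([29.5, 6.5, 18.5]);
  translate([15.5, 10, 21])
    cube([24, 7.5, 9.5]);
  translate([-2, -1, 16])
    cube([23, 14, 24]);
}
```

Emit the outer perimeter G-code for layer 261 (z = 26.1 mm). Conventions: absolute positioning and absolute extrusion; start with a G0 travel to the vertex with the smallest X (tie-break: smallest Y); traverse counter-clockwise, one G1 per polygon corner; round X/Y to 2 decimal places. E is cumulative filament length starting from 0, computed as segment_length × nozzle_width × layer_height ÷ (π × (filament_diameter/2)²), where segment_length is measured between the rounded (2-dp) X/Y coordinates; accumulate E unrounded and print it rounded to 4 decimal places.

G0 X-2.00 Y-1.00 Z26.10
G1 X3.00 Y-1.00 E0.0520
G1 X3.00 Y-4.00 E0.0832
G1 X32.50 Y-4.00 E0.3898
G1 X32.50 Y2.50 E0.4573
G1 X21.00 Y2.50 E0.5769
G1 X21.00 Y10.00 E0.6548
G1 X39.50 Y10.00 E0.8471
G1 X39.50 Y17.50 E0.9250
G1 X15.50 Y17.50 E1.1745
G1 X15.50 Y13.00 E1.2213
G1 X-2.00 Y13.00 E1.4032
G1 X-2.00 Y-1.00 E1.5487

At z = 26.1 mm: the cube does not reach this height (z outside [0, 21.5]); the cube at (3, -4) (footprint 29.5×6.5) is included at this height; the 24×7.5 cube at (15.5, 10) contributes its full rectangle; the cube at (-2, -1) is present — its section is the full 23×14 rectangle; Combining (union): the regions partially overlap (shared area 79.50 mm²), so overlapping operands fuse into one piece — 1 connected region. The outline is a single polygon with 12 vertices. Extrusion per mm of travel: 0.25 × 0.1 / (π × 0.875²) = 0.010394. Accumulating E over each segment gives final E = 1.5487.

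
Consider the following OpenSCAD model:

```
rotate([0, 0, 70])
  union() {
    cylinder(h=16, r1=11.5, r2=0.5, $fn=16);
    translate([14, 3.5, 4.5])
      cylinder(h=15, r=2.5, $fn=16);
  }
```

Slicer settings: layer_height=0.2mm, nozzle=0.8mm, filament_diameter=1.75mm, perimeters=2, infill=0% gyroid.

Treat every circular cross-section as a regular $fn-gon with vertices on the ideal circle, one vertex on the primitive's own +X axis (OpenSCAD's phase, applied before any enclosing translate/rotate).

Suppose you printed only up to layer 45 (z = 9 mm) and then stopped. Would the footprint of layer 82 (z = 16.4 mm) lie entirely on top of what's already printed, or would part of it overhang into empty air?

Compare the two slices. At z = 9: the cone: at t=0.562 of its height the radius interpolates to r₁+(r₂−r₁)t = 5.312, giving a regular 16-gon of that circumradius (area = (16/2)·5.312²·sin(360°/16) = 86.40 mm²); the r=2.5 cylinder at (14, 3.5) gives a regular 16-gon of circumradius 2.5 (constant along its height) (area = (16/2)·2.500²·sin(360°/16) = 19.13 mm²); Merging all regions: the 2 present regions are separate (no shared area or edge), so areas and boundary lengths simply add and each stays a separate island — area = 105.54 mm²; (rotated 70° about Z; rotation is an isometry so areas/perimeters/island counts are preserved). At z = 16.4: the cone does not reach this height (z outside [0, 16]); the r=2.5 cylinder at (14, 3.5) contributes a regular 16-gon of circumradius 2.5 (area = (16/2)·2.500²·sin(360°/16) = 19.13 mm²); Taking the union: only the r=2.5 cylinder at (14, 3.5) is present, so the union is just that shape — area = 19.13 mm²; (rotated 70° about Z; rotation is an isometry so areas/perimeters/island counts are preserved). Checking containment: the cross-section at z = 16.4 is a subset of the cross-section at z = 9.

entirely on top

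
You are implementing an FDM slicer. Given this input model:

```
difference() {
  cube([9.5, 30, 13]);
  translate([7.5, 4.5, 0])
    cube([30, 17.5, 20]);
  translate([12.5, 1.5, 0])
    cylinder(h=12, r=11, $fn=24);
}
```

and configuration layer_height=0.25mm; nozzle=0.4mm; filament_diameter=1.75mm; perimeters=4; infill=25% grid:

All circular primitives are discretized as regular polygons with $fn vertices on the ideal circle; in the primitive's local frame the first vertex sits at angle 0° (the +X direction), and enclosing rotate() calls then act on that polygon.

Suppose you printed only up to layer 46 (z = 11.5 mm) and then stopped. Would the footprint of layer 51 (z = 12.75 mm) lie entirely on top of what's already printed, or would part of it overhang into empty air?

Compare the two slices. At z = 11.5: the 9.5×30 cube contributes its full rectangle (area 285.00 mm²); the cube at (7.5, 4.5) (footprint 30×17.5) is included at this height (area 525.00 mm²); the cylinder at (12.5, 1.5): section is a regular 24-gon, circumradius r=11 (area = (24/2)·11.000²·sin(360°/24) = 375.81 mm²); Subtracting the remaining from the first: starting from the 9.5×30 cube (285.00 mm²), the 30×17.5 cube at (7.5, 4.5) partially overlaps it — only the 35.00 mm² overlap (of its 525.00 mm²) is removed, clipping the outline; the r=11 cylinder at (12.5, 1.5) partially overlaps it — only the 59.10 mm² overlap (of its 375.81 mm²) is removed, clipping the outline — area = 190.90 mm². At z = 12.75: the cube (footprint 9.5×30) is included at this height (area 285.00 mm²); the 30×17.5 cube at (7.5, 4.5) contributes its full rectangle (area 525.00 mm²); the cylinder at (12.5, 1.5) is absent (z outside [0, 12]); Taking the first minus the rest: starting from the 9.5×30 cube (285.00 mm²), the 30×17.5 cube at (7.5, 4.5) partially overlaps it — only the 35.00 mm² overlap (of its 525.00 mm²) is removed, clipping the outline — area = 250.00 mm². Checking containment: at z = 12.75 the cross-section extends beyond the z = 11.5 cross-section by about 59.10 mm².

part overhangs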